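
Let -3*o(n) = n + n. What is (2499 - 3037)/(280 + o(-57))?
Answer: -269/159 ≈ -1.6918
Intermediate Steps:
o(n) = -2*n/3 (o(n) = -(n + n)/3 = -2*n/3)
(2499 - 3037)/(280 + o(-57)) = (2499 - 3037)/(280 - 2/3*(-57)) = -538/(280 + 38) = -538/318 = -538*1/318 = -269/159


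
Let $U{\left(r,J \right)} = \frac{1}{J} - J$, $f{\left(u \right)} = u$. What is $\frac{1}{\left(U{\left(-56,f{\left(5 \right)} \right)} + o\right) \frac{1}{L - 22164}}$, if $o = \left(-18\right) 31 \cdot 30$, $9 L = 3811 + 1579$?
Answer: $\frac{485215}{376758} \approx 1.2879$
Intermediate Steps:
$L = \frac{5390}{9}$ ($L = \frac{3811 + 1579}{9} = \frac{1}{9} \cdot 5390 = \frac{5390}{9} \approx 598.89$)
$o = -16740$ ($o = \left(-558\right) 30 = -16740$)
$\frac{1}{\left(U{\left(-56,f{\left(5 \right)} \right)} + o\right) \frac{1}{L - 22164}} = \frac{1}{\left(\left(\frac{1}{5} - 5\right) - 16740\right) \frac{1}{\frac{5390}{9} - 22164}} = \frac{1}{\left(\left(\frac{1}{5} - 5\right) - 16740\right) \frac{1}{- \frac{194086}{9}}} = \frac{1}{\left(- \frac{24}{5} - 16740\right) \left(- \frac{9}{194086}\right)} = \frac{1}{\left(- \frac{83724}{5}\right) \left(- \frac{9}{194086}\right)} = \frac{1}{\frac{376758}{485215}} = \frac{485215}{376758}$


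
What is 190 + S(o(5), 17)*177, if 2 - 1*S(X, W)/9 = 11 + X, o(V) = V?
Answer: -22112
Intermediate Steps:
S(X, W) = -81 - 9*X (S(X, W) = 18 - 9*(11 + X) = 18 + (-99 - 9*X) = -81 - 9*X)
190 + S(o(5), 17)*177 = 190 + (-81 - 9*5)*177 = 190 + (-81 - 45)*177 = 190 - 126*177 = 190 - 22302 = -22112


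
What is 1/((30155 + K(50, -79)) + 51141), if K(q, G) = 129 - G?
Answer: 1/81504 ≈ 1.2269e-5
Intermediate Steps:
1/((30155 + K(50, -79)) + 51141) = 1/((30155 + (129 - 1*(-79))) + 51141) = 1/((30155 + (129 + 79)) + 51141) = 1/((30155 + 208) + 51141) = 1/(30363 + 51141) = 1/81504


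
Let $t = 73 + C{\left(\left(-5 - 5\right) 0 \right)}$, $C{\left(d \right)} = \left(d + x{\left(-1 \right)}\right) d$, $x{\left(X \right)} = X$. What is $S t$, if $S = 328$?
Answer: $23944$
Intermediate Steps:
$C{\left(d \right)} = d \left(-1 + d\right)$ ($C{\left(d \right)} = \left(d - 1\right) d = \left(-1 + d\right) d = d \left(-1 + d\right)$)
$t = 73$ ($t = 73 + \left(-5 - 5\right) 0 \left(-1 + \left(-5 - 5\right) 0\right) = 73 + \left(-10\right) 0 \left(-1 - 0\right) = 73 + 0 \left(-1 + 0\right) = 73 + 0 \left(-1\right) = 73 + 0 = 73$)
$S t = 328 \cdot 73 = 23944$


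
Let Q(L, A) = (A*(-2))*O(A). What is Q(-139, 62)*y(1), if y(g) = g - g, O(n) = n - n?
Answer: 0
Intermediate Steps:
O(n) = 0
Q(L, A) = 0 (Q(L, A) = (A*(-2))*0 = -2*A*0 = 0)
y(g) = 0
Q(-139, 62)*y(1) = 0*0 = 0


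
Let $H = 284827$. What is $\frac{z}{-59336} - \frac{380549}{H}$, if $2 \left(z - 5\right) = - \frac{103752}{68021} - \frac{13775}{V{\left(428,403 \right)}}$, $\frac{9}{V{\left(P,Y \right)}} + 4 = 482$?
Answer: $\frac{6245019987526054}{1293287131899351} \approx 4.8288$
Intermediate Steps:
$V{\left(P,Y \right)} = \frac{9}{478}$ ($V{\left(P,Y \right)} = \frac{9}{-4 + 482} = \frac{9}{478}$)
$z = - \frac{223937842664}{612189}$ ($z = 5 + \frac{- \frac{103752}{68021} - \frac{13775}{\frac{9}{478}}}{2} = 5 + \frac{\left(-103752\right) \frac{1}{68021} - \frac{6584450}{9}}{2} = 5 + \frac{- \frac{103752}{68021} - \frac{6584450}{9}}{2} = 5 + \frac{1}{2} \left(- \frac{447881807218}{612189}\right) = 5 - \frac{223940903609}{612189} = - \frac{223937842664}{612189} \approx -3.658 \cdot 10^{5}$)
$\frac{z}{-59336} - \frac{380549}{H} = - \frac{223937842664}{612189 \left(-59336\right)} - \frac{380549}{284827} = \left(- \frac{223937842664}{612189}\right) \left(- \frac{1}{59336}\right) - \frac{380549}{284827} = \frac{27992230333}{4540605813} - \frac{380549}{284827} = \frac{6245019987526054}{1293287131899351}$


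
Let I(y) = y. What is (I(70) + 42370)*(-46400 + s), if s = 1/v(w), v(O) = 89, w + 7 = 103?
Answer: -175260181560/89 ≈ -1.9692e+9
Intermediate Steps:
w = 96 (w = -7 + 103 = 96)
s = 1/89 ≈ 0.011236
(I(70) + 42370)*(-46400 + s) = (70 + 42370)*(-46400 + 1/89) = 42440*(-4129599/89) = -175260181560/89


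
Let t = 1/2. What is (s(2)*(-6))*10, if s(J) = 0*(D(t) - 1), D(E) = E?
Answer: 0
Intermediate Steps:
t = ½ (t = 1*(½) = ½ ≈ 0.50000)
s(J) = 0 (s(J) = 0*(½ - 1) = 0*(-½) = 0)
(s(2)*(-6))*10 = (0*(-6))*10 = 0*10 = 0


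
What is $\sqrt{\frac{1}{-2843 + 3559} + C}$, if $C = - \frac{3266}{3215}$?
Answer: $\frac{i \sqrt{1343896166885}}{1150970} \approx 1.0072 i$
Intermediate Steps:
$C = - \frac{3266}{3215}$ ($C = \left(-3266\right) \frac{1}{3215} = - \frac{3266}{3215} \approx -1.0159$)
$\sqrt{\frac{1}{-2843 + 3559} + C} = \sqrt{\frac{1}{-2843 + 3559} - \frac{3266}{3215}} = \sqrt{\frac{1}{716} - \frac{3266}{3215}} = \sqrt{- \frac{2335241}{2301940}} = \frac{i \sqrt{1343896166885}}{1150970}$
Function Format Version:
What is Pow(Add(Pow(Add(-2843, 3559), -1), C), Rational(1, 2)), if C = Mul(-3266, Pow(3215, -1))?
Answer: Mul(Rational(1, 1150970), I, Pow(1343896166885, Rational(1, 2))) ≈ Mul(1.0072, I)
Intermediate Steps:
C = Rational(-3266, 3215) (C = Mul(-3266, Rational(1, 3215)) = Rational(-3266, 3215) ≈ -1.0159)
Pow(Add(Pow(Add(-2843, 3559), -1), C), Rational(1, 2)) = Pow(Add(Pow(Add(-2843, 3559), -1), Rational(-3266, 3215)), Rational(1, 2)) = Pow(Add(Pow(716, -1), Rational(-3266, 3215)), Rational(1, 2)) = Pow(Add(Rational(1, 716), Rational(-3266, 3215)), Rational(1, 2)) = Pow(Rational(-2335241, 2301940), Rational(1, 2)) = Mul(Rational(1, 1150970), I, Pow(1343896166885, Rational(1, 2)))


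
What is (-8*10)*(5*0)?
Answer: 0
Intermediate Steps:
(-8*10)*(5*0) = -80*0 = 0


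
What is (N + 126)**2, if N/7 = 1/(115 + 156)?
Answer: 1166427409/73441 ≈ 15883.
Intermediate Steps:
N = 7/271 (N = 7/(115 + 156) = 7/271 ≈ 0.025830)
(N + 126)**2 = (7/271 + 126)**2 = (34153/271)**2 = 1166427409/73441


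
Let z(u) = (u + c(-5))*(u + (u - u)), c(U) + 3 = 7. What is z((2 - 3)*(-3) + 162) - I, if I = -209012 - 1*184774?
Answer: 421671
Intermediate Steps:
c(U) = 4 (c(U) = -3 + 7 = 4)
I = -393786 (I = -209012 - 184774 = -393786)
z(u) = u*(4 + u) (z(u) = (u + 4)*(u + (u - u)) = (4 + u)*(u + 0) = (4 + u)*u = u*(4 + u))
z((2 - 3)*(-3) + 162) - I = ((2 - 3)*(-3) + 162)*(4 + ((2 - 3)*(-3) + 162)) - 1*(-393786) = (-1*(-3) + 162)*(4 + (-1*(-3) + 162)) + 393786 = (3 + 162)*(4 + (3 + 162)) + 393786 = 165*(4 + 165) + 393786 = 165*169 + 393786 = 27885 + 393786 = 421671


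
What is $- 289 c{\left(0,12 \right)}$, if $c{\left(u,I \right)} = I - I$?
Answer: $0$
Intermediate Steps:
$c{\left(u,I \right)} = 0$
$- 289 c{\left(0,12 \right)} = \left(-289\right) 0 = 0$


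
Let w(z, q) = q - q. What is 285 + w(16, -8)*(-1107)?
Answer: 285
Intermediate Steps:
w(z, q) = 0
285 + w(16, -8)*(-1107) = 285 + 0*(-1107) = 285 + 0 = 285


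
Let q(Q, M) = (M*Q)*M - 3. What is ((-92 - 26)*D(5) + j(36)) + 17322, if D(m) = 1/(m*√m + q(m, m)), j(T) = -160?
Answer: 253279562/14759 + 590*√5/14759 ≈ 17161.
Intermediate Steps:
q(Q, M) = -3 + Q*M² (q(Q, M) = Q*M² - 3 = -3 + Q*M²)
D(m) = 1/(-3 + m³ + m^(3/2)) (D(m) = 1/(m*√m + (-3 + m*m²)) = 1/(m^(3/2) + (-3 + m³)) = 1/(-3 + m³ + m^(3/2)))
((-92 - 26)*D(5) + j(36)) + 17322 = ((-92 - 26)/(-3 + 5³ + 5^(3/2)) - 160) + 17322 = (-118/(-3 + 125 + 5*√5) - 160) + 17322 = (-118/(122 + 5*√5) - 160) + 17322 = (-160 - 118/(122 + 5*√5)) + 17322 = 17162 - 118/(122 + 5*√5)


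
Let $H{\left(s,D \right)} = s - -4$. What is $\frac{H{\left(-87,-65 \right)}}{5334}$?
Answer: $- \frac{83}{5334} \approx -0.015561$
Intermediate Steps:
$H{\left(s,D \right)} = 4 + s$ ($H{\left(s,D \right)} = s + 4 = 4 + s$)
$\frac{H{\left(-87,-65 \right)}}{5334} = \frac{4 - 87}{5334} = \left(-83\right) \frac{1}{5334} = - \frac{83}{5334}$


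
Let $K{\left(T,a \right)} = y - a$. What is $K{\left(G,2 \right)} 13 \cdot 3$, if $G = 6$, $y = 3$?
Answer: $39$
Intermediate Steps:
$K{\left(T,a \right)} = 3 - a$
$K{\left(G,2 \right)} 13 \cdot 3 = \left(3 - 2\right) 13 \cdot 3 = 1 \cdot 13 \cdot 3 = 13 \cdot 3 = 39$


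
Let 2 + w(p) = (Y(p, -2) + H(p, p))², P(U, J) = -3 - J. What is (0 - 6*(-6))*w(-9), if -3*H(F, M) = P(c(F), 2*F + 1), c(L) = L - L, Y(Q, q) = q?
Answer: 1528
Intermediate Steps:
c(L) = 0
H(F, M) = 4/3 + 2*F/3 (H(F, M) = -(-3 - (2*F + 1))/3 = -(-3 - (1 + 2*F))/3 = -(-3 + (-1 - 2*F))/3 = -(-4 - 2*F)/3 = 4/3 + 2*F/3)
w(p) = -2 + (-⅔ + 2*p/3)² (w(p) = -2 + (-2 + (4/3 + 2*p/3))² = -2 + (-⅔ + 2*p/3)²)
(0 - 6*(-6))*w(-9) = (0 - 6*(-6))*(-2 + 4*(-1 - 9)²/9) = (0 + 36)*(-2 + (4/9)*(-10)²) = 36*(-2 + (4/9)*100) = 36*(-2 + 400/9) = 36*(382/9) = 1528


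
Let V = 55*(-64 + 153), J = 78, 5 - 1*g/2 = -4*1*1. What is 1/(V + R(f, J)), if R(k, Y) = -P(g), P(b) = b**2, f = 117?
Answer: 1/4571 ≈ 0.00021877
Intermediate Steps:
g = 18 (g = 10 - 2*(-4*1) = 10 - (-8) = 10 - 2*(-4) = 10 + 8 = 18)
V = 4895 (V = 55*89 = 4895)
R(k, Y) = -324 (R(k, Y) = -1*18**2 = -1*324 = -324)
1/(V + R(f, J)) = 1/(4895 - 324) = 1/4571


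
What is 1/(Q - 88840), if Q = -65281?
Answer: -1/154121 ≈ -6.4884e-6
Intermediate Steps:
1/(Q - 88840) = 1/(-65281 - 88840) = 1/(-154121) = -1/154121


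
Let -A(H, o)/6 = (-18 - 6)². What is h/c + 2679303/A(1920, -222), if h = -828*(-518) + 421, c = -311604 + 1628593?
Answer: -1175709610489/1517171328 ≈ -774.94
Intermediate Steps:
c = 1316989
h = 429325 (h = 428904 + 421 = 429325)
A(H, o) = -3456 (A(H, o) = -6*(-18 - 6)² = -6*(-24)² = -6*576 = -3456)
h/c + 2679303/A(1920, -222) = 429325/1316989 + 2679303/(-3456) = 429325*(1/1316989) + 2679303*(-1/3456) = 429325/1316989 - 893101/1152 = -1175709610489/1517171328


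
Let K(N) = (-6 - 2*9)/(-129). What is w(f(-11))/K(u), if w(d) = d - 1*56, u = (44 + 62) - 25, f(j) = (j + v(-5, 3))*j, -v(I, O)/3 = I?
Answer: -1075/2 ≈ -537.50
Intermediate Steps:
v(I, O) = -3*I
f(j) = j*(15 + j) (f(j) = (j - 3*(-5))*j = (j + 15)*j = (15 + j)*j = j*(15 + j))
u = 81 (u = 106 - 25 = 81)
w(d) = -56 + d (w(d) = d - 56 = -56 + d)
K(N) = 8/43 (K(N) = (-6 - 18)*(-1/129) = -24*(-1/129) = 8/43)
w(f(-11))/K(u) = (-56 - 11*(15 - 11))/(8/43) = (-56 - 11*4)*(43/8) = (-56 - 44)*(43/8) = -100*43/8 = -1075/2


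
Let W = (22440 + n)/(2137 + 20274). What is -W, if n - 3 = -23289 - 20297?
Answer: 21143/22411 ≈ 0.94342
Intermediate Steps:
n = -43583 (n = 3 + (-23289 - 20297) = 3 - 43586 = -43583)
W = -21143/22411 (W = (22440 - 43583)/(2137 + 20274) = -21143/22411 ≈ -0.94342)
-W = -1*(-21143/22411) = 21143/22411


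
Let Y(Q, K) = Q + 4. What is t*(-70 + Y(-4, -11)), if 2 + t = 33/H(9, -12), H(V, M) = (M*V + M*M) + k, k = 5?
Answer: 3430/41 ≈ 83.659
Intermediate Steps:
Y(Q, K) = 4 + Q
H(V, M) = 5 + M² + M*V (H(V, M) = (M*V + M*M) + 5 = (M*V + M²) + 5 = (M² + M*V) + 5 = 5 + M² + M*V)
t = -49/41 (t = -2 + 33/(5 + (-12)² - 12*9) = -2 + 33/(5 + 144 - 108) = -2 + 33/41 = -49/41 ≈ -1.1951)
t*(-70 + Y(-4, -11)) = -49*(-70 + (4 - 4))/41 = -49*(-70 + 0)/41 = -49/41*(-70) = 3430/41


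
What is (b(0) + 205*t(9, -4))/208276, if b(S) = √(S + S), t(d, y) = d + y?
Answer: 1025/208276 ≈ 0.0049214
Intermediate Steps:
b(S) = √2*√S (b(S) = √(2*S) = √2*√S)
(b(0) + 205*t(9, -4))/208276 = (√2*√0 + 205*(9 - 4))/208276 = (√2*0 + 205*5)*(1/208276) = (0 + 1025)*(1/208276) = 1025*(1/208276) = 1025/208276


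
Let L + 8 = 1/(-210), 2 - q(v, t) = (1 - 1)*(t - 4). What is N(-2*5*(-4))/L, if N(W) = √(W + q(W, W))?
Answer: -210*√42/1681 ≈ -0.80961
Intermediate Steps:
q(v, t) = 2 (q(v, t) = 2 - (1 - 1)*(t - 4) = 2 - 0*(-4 + t) = 2 - 1*0 = 2 + 0 = 2)
L = -1681/210 (L = -8 + 1/(-210) = -8 - 1/210 = -1681/210 ≈ -8.0048)
N(W) = √(2 + W) (N(W) = √(W + 2) = √(2 + W))
N(-2*5*(-4))/L = √(2 - 2*5*(-4))/(-1681/210) = √(2 - 10*(-4))*(-210/1681) = √(2 + 40)*(-210/1681) = √42*(-210/1681) = -210*√42/1681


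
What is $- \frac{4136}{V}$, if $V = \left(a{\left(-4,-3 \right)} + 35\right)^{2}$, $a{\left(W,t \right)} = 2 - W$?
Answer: $- \frac{4136}{1681} \approx -2.4604$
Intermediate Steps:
$V = 1681$ ($V = \left(\left(2 - -4\right) + 35\right)^{2} = \left(\left(2 + 4\right) + 35\right)^{2} = \left(6 + 35\right)^{2} = 41^{2} = 1681$)
$- \frac{4136}{V} = - \frac{4136}{1681}$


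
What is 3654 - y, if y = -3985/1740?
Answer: 1272389/348 ≈ 3656.3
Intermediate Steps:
y = -797/348 (y = -3985*1/1740 = -797/348 ≈ -2.2902)
3654 - y = 3654 - 1*(-797/348) = 3654 + 797/348 = 1272389/348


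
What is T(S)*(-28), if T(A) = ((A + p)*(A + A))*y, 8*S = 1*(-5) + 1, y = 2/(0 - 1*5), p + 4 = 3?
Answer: 84/5 ≈ 16.800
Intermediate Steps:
p = -1 (p = -4 + 3 = -1)
y = -⅖ (y = 2/(0 - 5) = 2/(-5) = 2*(-⅕) = -⅖ ≈ -0.40000)
S = -½ (S = (1*(-5) + 1)/8 = (-5 + 1)/8 = (⅛)*(-4) = -½ ≈ -0.50000)
T(A) = -4*A*(-1 + A)/5 (T(A) = ((A - 1)*(A + A))*(-⅖) = ((-1 + A)*(2*A))*(-⅖) = (2*A*(-1 + A))*(-⅖) = -4*A*(-1 + A)/5)
T(S)*(-28) = ((⅘)*(-½)*(1 - 1*(-½)))*(-28) = ((⅘)*(-½)*(1 + ½))*(-28) = ((⅘)*(-½)*(3/2))*(-28) = -⅗*(-28) = 84/5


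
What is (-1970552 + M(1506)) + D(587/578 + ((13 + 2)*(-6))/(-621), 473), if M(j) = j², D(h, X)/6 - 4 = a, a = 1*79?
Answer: 297982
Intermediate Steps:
a = 79
D(h, X) = 498 (D(h, X) = 24 + 6*79 = 24 + 474 = 498)
(-1970552 + M(1506)) + D(587/578 + ((13 + 2)*(-6))/(-621), 473) = (-1970552 + 1506²) + 498 = (-1970552 + 2268036) + 498 = 297484 + 498 = 297982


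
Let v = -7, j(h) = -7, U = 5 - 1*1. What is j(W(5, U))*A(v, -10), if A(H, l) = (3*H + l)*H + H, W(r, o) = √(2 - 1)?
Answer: -1470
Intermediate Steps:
U = 4 (U = 5 - 1 = 4)
W(r, o) = 1 (W(r, o) = √1 = 1)
A(H, l) = H + H*(l + 3*H) (A(H, l) = (l + 3*H)*H + H = H*(l + 3*H) + H = H + H*(l + 3*H))
j(W(5, U))*A(v, -10) = -(-49)*(1 - 10 + 3*(-7)) = -(-49)*(1 - 10 - 21) = -(-49)*(-30) = -7*210 = -1470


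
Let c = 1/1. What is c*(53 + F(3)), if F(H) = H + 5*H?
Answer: 71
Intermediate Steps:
F(H) = 6*H
c = 1
c*(53 + F(3)) = 1*(53 + 6*3) = 1*(53 + 18) = 1*71 = 71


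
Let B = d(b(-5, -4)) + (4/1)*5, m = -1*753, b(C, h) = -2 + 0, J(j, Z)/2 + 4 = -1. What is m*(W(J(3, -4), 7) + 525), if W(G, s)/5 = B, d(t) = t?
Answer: -463095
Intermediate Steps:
J(j, Z) = -10 (J(j, Z) = -8 + 2*(-1) = -8 - 2 = -10)
b(C, h) = -2
m = -753
B = 18 (B = -2 + (4/1)*5 = -2 + (4*1)*5 = -2 + 4*5 = -2 + 20 = 18)
W(G, s) = 90 (W(G, s) = 5*18 = 90)
m*(W(J(3, -4), 7) + 525) = -753*(90 + 525) = -753*615 = -463095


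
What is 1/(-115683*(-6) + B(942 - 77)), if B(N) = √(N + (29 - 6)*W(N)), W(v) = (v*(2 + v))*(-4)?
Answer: 694098/481841028599 - 31*I*√71795/481841028599 ≈ 1.4405e-6 - 1.7239e-8*I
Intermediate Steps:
W(v) = -4*v*(2 + v)
B(N) = √(N - 92*N*(2 + N)) (B(N) = √(N + (29 - 6)*(-4*N*(2 + N))) = √(N + 23*(-4*N*(2 + N))) = √(N - 92*N*(2 + N)))
1/(-115683*(-6) + B(942 - 77)) = 1/(-115683*(-6) + √((942 - 77)*(-183 - 92*(942 - 77)))) = 1/(694098 + √(865*(-183 - 92*865))) = 1/(694098 + √(865*(-183 - 79580))) = 1/(694098 + √(865*(-79763))) = 1/(694098 + √(-68994995)) = 1/(694098 + 31*I*√71795)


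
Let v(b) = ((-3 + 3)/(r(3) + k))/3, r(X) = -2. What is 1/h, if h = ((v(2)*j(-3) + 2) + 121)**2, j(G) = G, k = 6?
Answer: 1/15129 ≈ 6.6098e-5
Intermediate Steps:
v(b) = 0 (v(b) = ((-3 + 3)/(-2 + 6))/3 = (0/4)*(1/3) = (0*(1/4))*(1/3) = 0*(1/3) = 0)
h = 15129 (h = ((0*(-3) + 2) + 121)**2 = ((0 + 2) + 121)**2 = (2 + 121)**2 = 123**2 = 15129)
1/h = 1/15129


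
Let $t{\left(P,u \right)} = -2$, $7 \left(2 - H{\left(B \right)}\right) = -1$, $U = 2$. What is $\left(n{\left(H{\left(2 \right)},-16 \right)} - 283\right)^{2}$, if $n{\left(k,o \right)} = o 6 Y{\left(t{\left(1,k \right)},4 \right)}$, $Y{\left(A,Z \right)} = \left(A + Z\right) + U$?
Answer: $444889$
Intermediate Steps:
$H{\left(B \right)} = \frac{15}{7}$ ($H{\left(B \right)} = 2 - - \frac{1}{7} = 2 + \frac{1}{7} = \frac{15}{7}$)
$Y{\left(A,Z \right)} = 2 + A + Z$ ($Y{\left(A,Z \right)} = \left(A + Z\right) + 2 = 2 + A + Z$)
$n{\left(k,o \right)} = 24 o$ ($n{\left(k,o \right)} = o 6 \left(2 - 2 + 4\right) = 6 o 4 = 24 o$)
$\left(n{\left(H{\left(2 \right)},-16 \right)} - 283\right)^{2} = \left(24 \left(-16\right) - 283\right)^{2} = \left(-384 - 283\right)^{2} = \left(-667\right)^{2} = 444889$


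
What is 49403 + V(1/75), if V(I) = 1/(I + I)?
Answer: 98881/2 ≈ 49441.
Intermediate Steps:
V(I) = 1/(2*I)
49403 + V(1/75) = 49403 + 1/(2*(1/75)) = 49403 + (1/2)*75 = 49403 + 75/2 = 98881/2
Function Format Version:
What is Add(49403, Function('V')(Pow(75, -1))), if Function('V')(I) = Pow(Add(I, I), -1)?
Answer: Rational(98881, 2) ≈ 49441.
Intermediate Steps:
Function('V')(I) = Mul(Rational(1, 2), Pow(I, -1)) (Function('V')(I) = Pow(Mul(2, I), -1) = Mul(Rational(1, 2), Pow(I, -1)))
Add(49403, Function('V')(Pow(75, -1))) = Add(49403, Mul(Rational(1, 2), Pow(Pow(75, -1), -1))) = Add(49403, Mul(Rational(1, 2), Pow(Rational(1, 75), -1))) = Add(49403, Mul(Rational(1, 2), 75)) = Add(49403, Rational(75, 2)) = Rational(98881, 2)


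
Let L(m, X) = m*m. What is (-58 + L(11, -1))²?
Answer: 3969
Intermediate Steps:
L(m, X) = m²
(-58 + L(11, -1))² = (-58 + 11²)² = (-58 + 121)² = 63² = 3969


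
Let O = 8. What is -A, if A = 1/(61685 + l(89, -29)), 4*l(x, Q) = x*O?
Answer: -1/61863 ≈ -1.6165e-5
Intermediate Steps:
l(x, Q) = 2*x (l(x, Q) = (x*8)/4 = (8*x)/4 = 2*x)
A = 1/61863 (A = 1/(61685 + 2*89) = 1/(61685 + 178) = 1/61863 ≈ 1.6165e-5)
-A = -1*1/61863 = -1/61863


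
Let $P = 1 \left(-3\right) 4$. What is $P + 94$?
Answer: $82$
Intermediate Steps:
$P = -12$ ($P = \left(-3\right) 4 = -12$)
$P + 94 = -12 + 94 = 82$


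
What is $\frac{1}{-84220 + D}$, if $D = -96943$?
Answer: $- \frac{1}{181163} \approx -5.5199 \cdot 10^{-6}$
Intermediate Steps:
$\frac{1}{-84220 + D} = \frac{1}{-84220 - 96943} = \frac{1}{-181163} = - \frac{1}{181163}$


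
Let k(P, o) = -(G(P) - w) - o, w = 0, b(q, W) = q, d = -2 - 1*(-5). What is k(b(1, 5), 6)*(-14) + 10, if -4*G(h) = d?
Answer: 167/2 ≈ 83.500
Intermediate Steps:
d = 3 (d = -2 + 5 = 3)
G(h) = -¾ (G(h) = -¼*3 = -¾)
k(P, o) = ¾ - o (k(P, o) = -(-¾ - 1*0) - o = -(-¾ + 0) - o = -1*(-¾) - o = ¾ - o)
k(b(1, 5), 6)*(-14) + 10 = (¾ - 1*6)*(-14) + 10 = (¾ - 6)*(-14) + 10 = -21/4*(-14) + 10 = 147/2 + 10 = 167/2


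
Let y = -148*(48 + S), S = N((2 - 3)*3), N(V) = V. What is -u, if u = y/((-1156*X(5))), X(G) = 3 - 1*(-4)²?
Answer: 1665/3757 ≈ 0.44317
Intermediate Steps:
S = -3 (S = (2 - 3)*3 = -1*3 = -3)
X(G) = -13 (X(G) = 3 - 1*16 = 3 - 16 = -13)
y = -6660 (y = -148*(48 - 3) = -148*45 = -6660)
u = -1665/3757 (u = -6660/((-1156*(-13))) = -6660/15028 = -6660*1/15028 = -1665/3757 ≈ -0.44317)
-u = -1*(-1665/3757) = 1665/3757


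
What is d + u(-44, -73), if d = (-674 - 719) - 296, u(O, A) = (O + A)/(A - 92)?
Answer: -92856/55 ≈ -1688.3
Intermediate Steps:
u(O, A) = (A + O)/(-92 + A)
d = -1689 (d = -1393 - 296 = -1689)
d + u(-44, -73) = -1689 + (-73 - 44)/(-92 - 73) = -1689 - 117/(-165) = -1689 - 1/165*(-117) = -1689 + 39/55 = -92856/55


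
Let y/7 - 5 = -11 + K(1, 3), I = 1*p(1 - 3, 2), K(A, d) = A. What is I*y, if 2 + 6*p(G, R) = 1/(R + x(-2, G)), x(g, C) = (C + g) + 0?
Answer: 175/12 ≈ 14.583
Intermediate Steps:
x(g, C) = C + g
p(G, R) = -⅓ + 1/(6*(-2 + G + R)) (p(G, R) = -⅓ + 1/(6*(R + (G - 2))) = -⅓ + 1/(6*(R + (-2 + G))) = -⅓ + 1/(6*(-2 + G + R)))
I = -5/12 (I = 1*((⅚ - (1 - 3)/3 - ⅓*2)/(-2 + (1 - 3) + 2)) = 1*((⅚ - ⅓*(-2) - ⅔)/(-2 - 2 + 2)) = 1*((⅚ + ⅔ - ⅔)/(-2)) = 1*(-½*⅚) = 1*(-5/12) = -5/12 ≈ -0.41667)
y = -35 (y = 35 + 7*(-11 + 1) = 35 + 7*(-10) = 35 - 70 = -35)
I*y = -5/12*(-35) = 175/12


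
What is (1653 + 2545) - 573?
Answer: 3625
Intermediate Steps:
(1653 + 2545) - 573 = 4198 - 573 = 3625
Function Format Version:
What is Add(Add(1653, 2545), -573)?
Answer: 3625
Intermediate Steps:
Add(Add(1653, 2545), -573) = Add(4198, -573) = 3625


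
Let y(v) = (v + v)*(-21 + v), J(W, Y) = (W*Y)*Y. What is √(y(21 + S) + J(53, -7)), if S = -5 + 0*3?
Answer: √2437 ≈ 49.366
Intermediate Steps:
J(W, Y) = W*Y²
S = -5 (S = -5 + 0 = -5)
y(v) = 2*v*(-21 + v) (y(v) = (2*v)*(-21 + v) = 2*v*(-21 + v))
√(y(21 + S) + J(53, -7)) = √(2*(21 - 5)*(-21 + (21 - 5)) + 53*(-7)²) = √(2*16*(-21 + 16) + 53*49) = √(2*16*(-5) + 2597) = √(-160 + 2597) = √2437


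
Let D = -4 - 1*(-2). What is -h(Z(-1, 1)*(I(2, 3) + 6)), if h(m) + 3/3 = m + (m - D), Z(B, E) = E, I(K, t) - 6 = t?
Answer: -31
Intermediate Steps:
I(K, t) = 6 + t
D = -2 (D = -4 + 2 = -2)
h(m) = 1 + 2*m (h(m) = -1 + (m + (m - 1*(-2))) = -1 + (m + (m + 2)) = -1 + (m + (2 + m)) = -1 + (2 + 2*m) = 1 + 2*m)
-h(Z(-1, 1)*(I(2, 3) + 6)) = -(1 + 2*(1*((6 + 3) + 6))) = -(1 + 2*(1*(9 + 6))) = -(1 + 2*(1*15)) = -(1 + 2*15) = -(1 + 30) = -1*31 = -31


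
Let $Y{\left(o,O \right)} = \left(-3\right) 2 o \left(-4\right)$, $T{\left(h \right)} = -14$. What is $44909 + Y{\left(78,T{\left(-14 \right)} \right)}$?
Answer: $46781$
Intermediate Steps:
$Y{\left(o,O \right)} = 24 o$ ($Y{\left(o,O \right)} = - 6 \left(- 4 o\right) = 24 o$)
$44909 + Y{\left(78,T{\left(-14 \right)} \right)} = 44909 + 24 \cdot 78 = 44909 + 1872 = 46781$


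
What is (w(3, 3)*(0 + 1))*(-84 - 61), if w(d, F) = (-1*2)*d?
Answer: 870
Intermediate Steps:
w(d, F) = -2*d
(w(3, 3)*(0 + 1))*(-84 - 61) = ((-2*3)*(0 + 1))*(-84 - 61) = -6*1*(-145) = -6*(-145) = 870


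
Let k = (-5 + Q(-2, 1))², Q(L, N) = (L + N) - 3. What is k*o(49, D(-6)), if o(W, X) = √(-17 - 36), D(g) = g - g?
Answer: 81*I*√53 ≈ 589.69*I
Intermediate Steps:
D(g) = 0
o(W, X) = I*√53 (o(W, X) = √(-53) = I*√53)
Q(L, N) = -3 + L + N
k = 81 (k = (-5 + (-3 - 2 + 1))² = (-5 - 4)² = (-9)² = 81)
k*o(49, D(-6)) = 81*(I*√53) = 81*I*√53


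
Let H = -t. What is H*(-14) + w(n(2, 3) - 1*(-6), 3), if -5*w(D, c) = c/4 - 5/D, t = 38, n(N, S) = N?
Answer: 21279/40 ≈ 531.97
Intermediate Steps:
H = -38 (H = -1*38 = -38)
w(D, c) = 1/D - c/20 (w(D, c) = -(c/4 - 5/D)/5 = -(-5/D + c/4)/5 = 1/D - c/20)
H*(-14) + w(n(2, 3) - 1*(-6), 3) = -38*(-14) + (1/(2 - 1*(-6)) - 1/20*3) = 532 + (1/(2 + 6) - 3/20) = 532 + (1/8 - 3/20) = 532 - 1/40 = 21279/40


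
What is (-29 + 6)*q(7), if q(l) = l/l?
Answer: -23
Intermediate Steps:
q(l) = 1
(-29 + 6)*q(7) = (-29 + 6)*1 = -23*1 = -23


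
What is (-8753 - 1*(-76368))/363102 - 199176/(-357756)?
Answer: 8042572991/10825159926 ≈ 0.74295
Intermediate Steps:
(-8753 - 1*(-76368))/363102 - 199176/(-357756) = (-8753 + 76368)*(1/363102) - 199176*(-1/357756) = 67615*(1/363102) + 16598/29813 = 67615/363102 + 16598/29813 = 8042572991/10825159926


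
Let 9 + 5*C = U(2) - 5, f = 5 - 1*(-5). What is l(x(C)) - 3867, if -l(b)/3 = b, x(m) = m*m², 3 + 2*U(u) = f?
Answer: -3839217/1000 ≈ -3839.2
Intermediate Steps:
f = 10 (f = 5 + 5 = 10)
U(u) = 7/2 (U(u) = -3/2 + (½)*10 = -3/2 + 5 = 7/2)
C = -21/10 (C = -9/5 + (7/2 - 5)/5 = -9/5 + (⅕)*(-3/2) = -9/5 - 3/10 = -21/10 ≈ -2.1000)
x(m) = m³
l(b) = -3*b
l(x(C)) - 3867 = -3*(-21/10)³ - 3867 = -3*(-9261/1000) - 3867 = 27783/1000 - 3867 = -3839217/1000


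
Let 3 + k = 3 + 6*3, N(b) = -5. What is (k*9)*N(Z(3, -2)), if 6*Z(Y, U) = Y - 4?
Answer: -810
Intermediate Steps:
Z(Y, U) = -2/3 + Y/6 (Z(Y, U) = (Y - 4)/6 = (-4 + Y)/6 = -2/3 + Y/6)
k = 18 (k = -3 + (3 + 6*3) = -3 + (3 + 18) = -3 + 21 = 18)
(k*9)*N(Z(3, -2)) = (18*9)*(-5) = 162*(-5) = -810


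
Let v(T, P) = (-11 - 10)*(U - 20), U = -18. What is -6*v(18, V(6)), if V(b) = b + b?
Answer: -4788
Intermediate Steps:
V(b) = 2*b
v(T, P) = 798 (v(T, P) = (-11 - 10)*(-18 - 20) = -21*(-38) = 798)
-6*v(18, V(6)) = -6*798 = -4788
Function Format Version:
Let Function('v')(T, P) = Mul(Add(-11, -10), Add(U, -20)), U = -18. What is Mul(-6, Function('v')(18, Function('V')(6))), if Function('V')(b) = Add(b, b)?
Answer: -4788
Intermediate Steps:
Function('V')(b) = Mul(2, b)
Function('v')(T, P) = 798 (Function('v')(T, P) = Mul(Add(-11, -10), Add(-18, -20)) = Mul(-21, -38) = 798)
Mul(-6, Function('v')(18, Function('V')(6))) = Mul(-6, 798) = -4788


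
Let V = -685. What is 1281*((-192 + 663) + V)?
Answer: -274134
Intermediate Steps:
1281*((-192 + 663) + V) = 1281*((-192 + 663) - 685) = 1281*(471 - 685) = 1281*(-214) = -274134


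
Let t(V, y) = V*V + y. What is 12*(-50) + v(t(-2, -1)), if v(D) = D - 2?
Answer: -599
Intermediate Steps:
t(V, y) = y + V**2 (t(V, y) = V**2 + y = y + V**2)
v(D) = -2 + D
12*(-50) + v(t(-2, -1)) = 12*(-50) + (-2 + (-1 + (-2)**2)) = -600 + (-2 + (-1 + 4)) = -600 + (-2 + 3) = -600 + 1 = -599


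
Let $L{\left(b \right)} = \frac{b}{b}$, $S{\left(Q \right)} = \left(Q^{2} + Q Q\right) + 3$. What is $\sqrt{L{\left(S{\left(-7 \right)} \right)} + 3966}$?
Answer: $\sqrt{3967} \approx 62.984$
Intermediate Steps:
$S{\left(Q \right)} = 3 + 2 Q^{2}$ ($S{\left(Q \right)} = \left(Q^{2} + Q^{2}\right) + 3 = 2 Q^{2} + 3 = 3 + 2 Q^{2}$)
$L{\left(b \right)} = 1$
$\sqrt{L{\left(S{\left(-7 \right)} \right)} + 3966} = \sqrt{1 + 3966} = \sqrt{3967}$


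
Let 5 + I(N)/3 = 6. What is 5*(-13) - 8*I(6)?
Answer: -89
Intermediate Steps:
I(N) = 3 (I(N) = -15 + 3*6 = -15 + 18 = 3)
5*(-13) - 8*I(6) = 5*(-13) - 8*3 = -65 - 24 = -89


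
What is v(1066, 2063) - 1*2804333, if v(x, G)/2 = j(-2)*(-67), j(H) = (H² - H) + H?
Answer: -2804869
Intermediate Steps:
j(H) = H²
v(x, G) = -536 (v(x, G) = 2*((-2)²*(-67)) = 2*(4*(-67)) = 2*(-268) = -536)
v(1066, 2063) - 1*2804333 = -536 - 1*2804333 = -536 - 2804333 = -2804869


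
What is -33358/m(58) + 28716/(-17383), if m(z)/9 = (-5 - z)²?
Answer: -1605626350/620938143 ≈ -2.5858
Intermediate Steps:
m(z) = 9*(-5 - z)²
-33358/m(58) + 28716/(-17383) = -33358*1/(9*(5 + 58)²) + 28716/(-17383) = -33358/(9*63²) + 28716*(-1/17383) = -33358/(9*3969) - 28716/17383 = -33358/35721 - 28716/17383 = -1605626350/620938143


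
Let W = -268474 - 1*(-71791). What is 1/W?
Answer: -1/196683 ≈ -5.0843e-6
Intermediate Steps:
W = -196683 (W = -268474 + 71791 = -196683)
1/W = 1/(-196683) = -1/196683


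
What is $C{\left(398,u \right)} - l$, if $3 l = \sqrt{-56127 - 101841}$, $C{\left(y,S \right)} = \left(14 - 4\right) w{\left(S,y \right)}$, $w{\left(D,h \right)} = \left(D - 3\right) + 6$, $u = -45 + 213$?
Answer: $1710 - 4 i \sqrt{1097} \approx 1710.0 - 132.48 i$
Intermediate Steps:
$u = 168$
$w{\left(D,h \right)} = 3 + D$ ($w{\left(D,h \right)} = \left(-3 + D\right) + 6 = 3 + D$)
$C{\left(y,S \right)} = 30 + 10 S$ ($C{\left(y,S \right)} = \left(14 - 4\right) \left(3 + S\right) = 10 \left(3 + S\right) = 30 + 10 S$)
$l = 4 i \sqrt{1097}$ ($l = \frac{\sqrt{-56127 - 101841}}{3} = \frac{\sqrt{-157968}}{3} = \frac{12 i \sqrt{1097}}{3} = 4 i \sqrt{1097} \approx 132.48 i$)
$C{\left(398,u \right)} - l = \left(30 + 10 \cdot 168\right) - 4 i \sqrt{1097} = \left(30 + 1680\right) - 4 i \sqrt{1097} = 1710 - 4 i \sqrt{1097}$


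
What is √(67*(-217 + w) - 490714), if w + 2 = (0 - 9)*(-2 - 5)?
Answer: I*√501166 ≈ 707.93*I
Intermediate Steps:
w = 61 (w = -2 + (0 - 9)*(-2 - 5) = -2 - 9*(-7) = -2 + 63 = 61)
√(67*(-217 + w) - 490714) = √(67*(-217 + 61) - 490714) = √(67*(-156) - 490714) = √(-10452 - 490714) = √(-501166) = I*√501166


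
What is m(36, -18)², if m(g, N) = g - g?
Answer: 0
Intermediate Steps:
m(g, N) = 0
m(36, -18)² = 0² = 0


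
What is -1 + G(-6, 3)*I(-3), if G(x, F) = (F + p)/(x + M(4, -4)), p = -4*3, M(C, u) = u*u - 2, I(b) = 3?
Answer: -35/8 ≈ -4.3750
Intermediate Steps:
M(C, u) = -2 + u² (M(C, u) = u² - 2 = -2 + u²)
p = -12
G(x, F) = (-12 + F)/(14 + x) (G(x, F) = (F - 12)/(x + (-2 + (-4)²)) = (-12 + F)/(x + (-2 + 16)) = (-12 + F)/(x + 14) = (-12 + F)/(14 + x))
-1 + G(-6, 3)*I(-3) = -1 + ((-12 + 3)/(14 - 6))*3 = -1 + (-9/8)*3 = -1 + ((⅛)*(-9))*3 = -1 - 9/8*3 = -1 - 27/8 = -35/8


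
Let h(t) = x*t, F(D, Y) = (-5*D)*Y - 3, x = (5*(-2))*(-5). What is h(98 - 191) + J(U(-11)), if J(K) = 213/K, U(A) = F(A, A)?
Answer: -2827413/608 ≈ -4650.4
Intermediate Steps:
x = 50 (x = -10*(-5) = 50)
F(D, Y) = -3 - 5*D*Y (F(D, Y) = -5*D*Y - 3 = -3 - 5*D*Y)
U(A) = -3 - 5*A² (U(A) = -3 - 5*A*A = -3 - 5*A²)
h(t) = 50*t
h(98 - 191) + J(U(-11)) = 50*(98 - 191) + 213/(-3 - 5*(-11)²) = 50*(-93) + 213/(-3 - 5*121) = -4650 + 213/(-3 - 605) = -4650 + 213/(-608) = -4650 + 213*(-1/608) = -4650 - 213/608 = -2827413/608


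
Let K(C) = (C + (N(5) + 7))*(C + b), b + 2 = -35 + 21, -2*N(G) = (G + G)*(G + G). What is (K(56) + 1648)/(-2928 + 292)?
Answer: -542/659 ≈ -0.82246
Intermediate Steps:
N(G) = -2*G² (N(G) = -(G + G)*(G + G)/2 = -2*G*2*G/2 = -2*G²)
b = -16 (b = -2 + (-35 + 21) = -2 - 14 = -16)
K(C) = (-43 + C)*(-16 + C) (K(C) = (C + (-2*5² + 7))*(C - 16) = (C + (-2*25 + 7))*(-16 + C) = (C + (-50 + 7))*(-16 + C) = (C - 43)*(-16 + C) = (-43 + C)*(-16 + C))
(K(56) + 1648)/(-2928 + 292) = ((688 + 56² - 59*56) + 1648)/(-2928 + 292) = ((688 + 3136 - 3304) + 1648)/(-2636) = (520 + 1648)*(-1/2636) = 2168*(-1/2636) = -542/659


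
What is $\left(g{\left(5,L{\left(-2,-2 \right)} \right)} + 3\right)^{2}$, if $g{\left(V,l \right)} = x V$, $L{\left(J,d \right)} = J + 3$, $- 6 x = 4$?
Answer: $\frac{1}{9} \approx 0.11111$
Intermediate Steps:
$x = - \frac{2}{3}$ ($x = \left(- \frac{1}{6}\right) 4 = - \frac{2}{3} \approx -0.66667$)
$L{\left(J,d \right)} = 3 + J$
$g{\left(V,l \right)} = - \frac{2 V}{3}$
$\left(g{\left(5,L{\left(-2,-2 \right)} \right)} + 3\right)^{2} = \left(\left(- \frac{2}{3}\right) 5 + 3\right)^{2} = \left(- \frac{10}{3} + 3\right)^{2} = \left(- \frac{1}{3}\right)^{2} = \frac{1}{9}$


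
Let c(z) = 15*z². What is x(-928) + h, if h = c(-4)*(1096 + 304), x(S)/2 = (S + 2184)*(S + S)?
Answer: -4326272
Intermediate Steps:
x(S) = 4*S*(2184 + S) (x(S) = 2*((S + 2184)*(S + S)) = 2*((2184 + S)*(2*S)) = 2*(2*S*(2184 + S)) = 4*S*(2184 + S))
h = 336000 (h = (15*(-4)²)*(1096 + 304) = (15*16)*1400 = 240*1400 = 336000)
x(-928) + h = 4*(-928)*(2184 - 928) + 336000 = 4*(-928)*1256 + 336000 = -4662272 + 336000 = -4326272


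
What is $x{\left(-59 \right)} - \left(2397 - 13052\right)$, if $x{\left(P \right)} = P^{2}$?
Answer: $14136$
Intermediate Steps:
$x{\left(-59 \right)} - \left(2397 - 13052\right) = \left(-59\right)^{2} - \left(2397 - 13052\right) = 3481 - -10655 = 3481 + 10655 = 14136$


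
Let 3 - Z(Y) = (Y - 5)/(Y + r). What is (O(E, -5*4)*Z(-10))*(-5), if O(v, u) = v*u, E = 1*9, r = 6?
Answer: -675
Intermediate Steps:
Z(Y) = 3 - (-5 + Y)/(6 + Y) (Z(Y) = 3 - (Y - 5)/(Y + 6) = 3 - (-5 + Y)/(6 + Y))
E = 9
O(v, u) = u*v
(O(E, -5*4)*Z(-10))*(-5) = ((-5*4*9)*((23 + 2*(-10))/(6 - 10)))*(-5) = ((-20*9)*((23 - 20)/(-4)))*(-5) = -(-45)*3*(-5) = -180*(-¾)*(-5) = 135*(-5) = -675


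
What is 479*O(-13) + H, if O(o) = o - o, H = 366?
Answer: 366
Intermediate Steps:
O(o) = 0
479*O(-13) + H = 479*0 + 366 = 0 + 366 = 366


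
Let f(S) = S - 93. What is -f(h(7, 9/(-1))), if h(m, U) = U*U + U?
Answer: 21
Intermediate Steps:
h(m, U) = U + U**2 (h(m, U) = U**2 + U = U + U**2)
f(S) = -93 + S
-f(h(7, 9/(-1))) = -(-93 + (9/(-1))*(1 + 9/(-1))) = -(-93 + (9*(-1))*(1 + 9*(-1))) = -(-93 - 9*(1 - 9)) = -(-93 - 9*(-8)) = -(-93 + 72) = -1*(-21) = 21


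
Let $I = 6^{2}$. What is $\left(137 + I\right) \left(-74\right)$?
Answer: $-12802$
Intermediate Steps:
$I = 36$
$\left(137 + I\right) \left(-74\right) = \left(137 + 36\right) \left(-74\right) = 173 \left(-74\right) = -12802$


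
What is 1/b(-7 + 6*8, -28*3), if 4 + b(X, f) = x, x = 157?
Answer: 1/153 ≈ 0.0065359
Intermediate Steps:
b(X, f) = 153 (b(X, f) = -4 + 157 = 153)
1/b(-7 + 6*8, -28*3) = 1/153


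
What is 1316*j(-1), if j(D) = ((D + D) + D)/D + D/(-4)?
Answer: 4277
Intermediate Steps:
j(D) = 3 - D/4 (j(D) = (2*D + D)/D + D*(-¼) = (3*D)/D - D/4 = 3 - D/4)
1316*j(-1) = 1316*(3 - ¼*(-1)) = 1316*(3 + ¼) = 1316*(13/4) = 4277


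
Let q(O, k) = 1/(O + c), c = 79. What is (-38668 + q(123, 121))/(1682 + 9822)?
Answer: -7810935/2323808 ≈ -3.3613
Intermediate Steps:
q(O, k) = 1/(79 + O) (q(O, k) = 1/(O + 79) = 1/(79 + O))
(-38668 + q(123, 121))/(1682 + 9822) = (-38668 + 1/(79 + 123))/(1682 + 9822) = (-38668 + 1/202)/11504 = (-38668 + 1/202)*(1/11504) = -7810935/202*1/11504 = -7810935/2323808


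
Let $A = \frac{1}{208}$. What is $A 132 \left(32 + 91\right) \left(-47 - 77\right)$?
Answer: $- \frac{125829}{13} \approx -9679.2$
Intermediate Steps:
$A = \frac{1}{208} \approx 0.0048077$
$A 132 \left(32 + 91\right) \left(-47 - 77\right) = \frac{1}{208} \cdot 132 \left(32 + 91\right) \left(-47 - 77\right) = \frac{33 \cdot 123 \left(-124\right)}{52} = \frac{33}{52} \left(-15252\right) = - \frac{125829}{13}$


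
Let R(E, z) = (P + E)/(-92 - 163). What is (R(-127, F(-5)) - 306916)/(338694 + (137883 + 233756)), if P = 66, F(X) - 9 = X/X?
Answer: -78263519/181134915 ≈ -0.43207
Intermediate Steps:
F(X) = 10 (F(X) = 9 + X/X = 9 + 1 = 10)
R(E, z) = -22/85 - E/255 (R(E, z) = (66 + E)/(-92 - 163) = (66 + E)/(-255) = (66 + E)*(-1/255) = -22/85 - E/255)
(R(-127, F(-5)) - 306916)/(338694 + (137883 + 233756)) = ((-22/85 - 1/255*(-127)) - 306916)/(338694 + (137883 + 233756)) = ((-22/85 + 127/255) - 306916)/(338694 + 371639) = (61/255 - 306916)/710333 = -78263519/255*1/710333 = -78263519/181134915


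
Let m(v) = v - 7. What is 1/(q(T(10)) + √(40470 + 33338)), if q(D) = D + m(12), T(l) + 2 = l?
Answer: -13/73639 + 4*√4613/73639 ≈ 0.0035128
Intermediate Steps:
T(l) = -2 + l
m(v) = -7 + v
q(D) = 5 + D (q(D) = D + (-7 + 12) = D + 5 = 5 + D)
1/(q(T(10)) + √(40470 + 33338)) = 1/((5 + (-2 + 10)) + √(40470 + 33338)) = 1/((5 + 8) + √73808) = 1/(13 + 4*√4613)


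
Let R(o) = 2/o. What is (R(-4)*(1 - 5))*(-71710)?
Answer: -143420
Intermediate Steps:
(R(-4)*(1 - 5))*(-71710) = ((2/(-4))*(1 - 5))*(-71710) = ((2*(-1/4))*(-4))*(-71710) = -1/2*(-4)*(-71710) = 2*(-71710) = -143420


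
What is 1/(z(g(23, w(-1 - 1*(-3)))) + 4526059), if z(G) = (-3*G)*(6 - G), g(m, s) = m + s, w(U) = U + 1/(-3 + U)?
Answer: 1/4527355 ≈ 2.2088e-7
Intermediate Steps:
z(G) = -3*G*(6 - G)
1/(z(g(23, w(-1 - 1*(-3)))) + 4526059) = 1/(3*(23 + (1 + (-1 - 1*(-3))**2 - 3*(-1 - 1*(-3)))/(-3 + (-1 - 1*(-3))))*(-6 + (23 + (1 + (-1 - 1*(-3))**2 - 3*(-1 - 1*(-3)))/(-3 + (-1 - 1*(-3))))) + 4526059) = 1/(3*(23 + (1 + (-1 + 3)**2 - 3*(-1 + 3))/(-3 + (-1 + 3)))*(-6 + (23 + (1 + (-1 + 3)**2 - 3*(-1 + 3))/(-3 + (-1 + 3)))) + 4526059) = 1/(3*(23 + (1 + 2**2 - 3*2)/(-3 + 2))*(-6 + (23 + (1 + 2**2 - 3*2)/(-3 + 2))) + 4526059) = 1/(3*(23 + (1 + 4 - 6)/(-1))*(-6 + (23 + (1 + 4 - 6)/(-1))) + 4526059) = 1/(3*(23 - 1*(-1))*(-6 + (23 - 1*(-1))) + 4526059) = 1/(3*(23 + 1)*(-6 + (23 + 1)) + 4526059) = 1/(3*24*(-6 + 24) + 4526059) = 1/(3*24*18 + 4526059) = 1/(1296 + 4526059) = 1/4527355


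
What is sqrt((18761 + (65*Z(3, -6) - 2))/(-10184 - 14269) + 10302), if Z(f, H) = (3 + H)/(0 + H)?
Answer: sqrt(16198851394)/1254 ≈ 101.49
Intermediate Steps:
Z(f, H) = (3 + H)/H
sqrt((18761 + (65*Z(3, -6) - 2))/(-10184 - 14269) + 10302) = sqrt((18761 + (65*((3 - 6)/(-6)) - 2))/(-10184 - 14269) + 10302) = sqrt((18761 + (65*(-1/6*(-3)) - 2))/(-24453) + 10302) = sqrt((18761 + (65*(1/2) - 2))*(-1/24453) + 10302) = sqrt((18761 + (65/2 - 2))*(-1/24453) + 10302) = sqrt((18761 + 61/2)*(-1/24453) + 10302) = sqrt((37583/2)*(-1/24453) + 10302) = sqrt(-2891/3762 + 10302) = sqrt(38753233/3762) = sqrt(16198851394)/1254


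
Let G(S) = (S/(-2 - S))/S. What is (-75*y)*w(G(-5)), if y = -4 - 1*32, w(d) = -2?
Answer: -5400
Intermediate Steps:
G(S) = 1/(-2 - S)
y = -36 (y = -4 - 32 = -36)
(-75*y)*w(G(-5)) = -75*(-36)*(-2) = 2700*(-2) = -5400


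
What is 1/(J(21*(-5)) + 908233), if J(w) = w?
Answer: 1/908128 ≈ 1.1012e-6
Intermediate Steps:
1/(J(21*(-5)) + 908233) = 1/(21*(-5) + 908233) = 1/(-105 + 908233) = 1/908128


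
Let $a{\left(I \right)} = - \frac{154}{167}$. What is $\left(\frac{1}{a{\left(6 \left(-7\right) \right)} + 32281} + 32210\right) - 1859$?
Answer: $\frac{163615351490}{5390773} \approx 30351.0$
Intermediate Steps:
$a{\left(I \right)} = - \frac{154}{167}$ ($a{\left(I \right)} = \left(-154\right) \frac{1}{167} = - \frac{154}{167}$)
$\left(\frac{1}{a{\left(6 \left(-7\right) \right)} + 32281} + 32210\right) - 1859 = \left(\frac{1}{- \frac{154}{167} + 32281} + 32210\right) - 1859 = \left(\frac{1}{\frac{5390773}{167}} + 32210\right) - 1859 = \left(\frac{167}{5390773} + 32210\right) - 1859 = \frac{173636798497}{5390773} - 1859 = \frac{163615351490}{5390773}$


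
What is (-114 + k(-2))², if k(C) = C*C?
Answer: 12100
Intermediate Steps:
k(C) = C²
(-114 + k(-2))² = (-114 + (-2)²)² = (-114 + 4)² = (-110)² = 12100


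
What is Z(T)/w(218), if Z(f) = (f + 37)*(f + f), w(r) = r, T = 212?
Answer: 52788/109 ≈ 484.29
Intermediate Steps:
Z(f) = 2*f*(37 + f) (Z(f) = (37 + f)*(2*f) = 2*f*(37 + f))
Z(T)/w(218) = (2*212*(37 + 212))/218 = (2*212*249)*(1/218) = 105576*(1/218) = 52788/109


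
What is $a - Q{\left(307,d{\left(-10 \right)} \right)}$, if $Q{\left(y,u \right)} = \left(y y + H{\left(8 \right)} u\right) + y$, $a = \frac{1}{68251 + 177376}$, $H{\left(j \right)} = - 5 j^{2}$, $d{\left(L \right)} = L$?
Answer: $- \frac{24011513011}{245627} \approx -97756.0$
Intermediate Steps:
$a = \frac{1}{245627} \approx 4.0712 \cdot 10^{-6}$
$Q{\left(y,u \right)} = y + y^{2} - 320 u$ ($Q{\left(y,u \right)} = \left(y y + - 5 \cdot 8^{2} u\right) + y = \left(y^{2} + \left(-5\right) 64 u\right) + y = \left(y^{2} - 320 u\right) + y = y + y^{2} - 320 u$)
$a - Q{\left(307,d{\left(-10 \right)} \right)} = \frac{1}{245627} - \left(307 + 307^{2} - -3200\right) = \frac{1}{245627} - \left(307 + 94249 + 3200\right) = \frac{1}{245627} - 97756 = - \frac{24011513011}{245627}$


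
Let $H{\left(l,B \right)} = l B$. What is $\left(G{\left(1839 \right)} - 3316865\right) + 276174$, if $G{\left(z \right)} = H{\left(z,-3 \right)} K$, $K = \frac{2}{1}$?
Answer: $-3051725$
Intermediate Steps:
$H{\left(l,B \right)} = B l$
$K = 2$ ($K = 2 \cdot 1 = 2$)
$G{\left(z \right)} = - 6 z$ ($G{\left(z \right)} = - 3 z 2 = - 6 z$)
$\left(G{\left(1839 \right)} - 3316865\right) + 276174 = \left(\left(-6\right) 1839 - 3316865\right) + 276174 = \left(-11034 - 3316865\right) + 276174 = -3327899 + 276174 = -3051725$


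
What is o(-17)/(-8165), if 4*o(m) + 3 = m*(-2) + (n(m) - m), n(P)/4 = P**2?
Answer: -301/8165 ≈ -0.036865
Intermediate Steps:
n(P) = 4*P**2
o(m) = -3/4 + m**2 - 3*m/4 (o(m) = -3/4 + (m*(-2) + (4*m**2 - m))/4 = -3/4 + (-2*m + (-m + 4*m**2))/4 = -3/4 + (-3*m + 4*m**2)/4 = -3/4 + (m**2 - 3*m/4) = -3/4 + m**2 - 3*m/4)
o(-17)/(-8165) = (-3/4 + (-17)**2 - 3/4*(-17))/(-8165) = (-3/4 + 289 + 51/4)*(-1/8165) = 301*(-1/8165) = -301/8165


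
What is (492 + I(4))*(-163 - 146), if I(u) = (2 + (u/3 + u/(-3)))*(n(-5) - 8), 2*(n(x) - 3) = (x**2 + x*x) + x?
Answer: -162843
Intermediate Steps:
n(x) = 3 + x**2 + x/2 (n(x) = 3 + ((x**2 + x*x) + x)/2 = 3 + ((x**2 + x**2) + x)/2 = 3 + (2*x**2 + x)/2 = 3 + (x + 2*x**2)/2 = 3 + (x**2 + x/2) = 3 + x**2 + x/2)
I(u) = 35 (I(u) = (2 + (u/3 + u/(-3)))*((3 + (-5)**2 + (1/2)*(-5)) - 8) = (2 + (u*(1/3) + u*(-1/3)))*((3 + 25 - 5/2) - 8) = (2 + (u/3 - u/3))*(51/2 - 8) = (2 + 0)*(35/2) = 2*(35/2) = 35)
(492 + I(4))*(-163 - 146) = (492 + 35)*(-163 - 146) = 527*(-309) = -162843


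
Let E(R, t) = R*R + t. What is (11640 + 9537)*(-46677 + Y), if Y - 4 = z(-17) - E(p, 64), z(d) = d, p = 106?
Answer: -1228054230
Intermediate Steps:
E(R, t) = t + R**2 (E(R, t) = R**2 + t = t + R**2)
Y = -11313 (Y = 4 + (-17 - (64 + 106**2)) = 4 + (-17 - (64 + 11236)) = 4 + (-17 - 1*11300) = 4 + (-17 - 11300) = 4 - 11317 = -11313)
(11640 + 9537)*(-46677 + Y) = (11640 + 9537)*(-46677 - 11313) = 21177*(-57990) = -1228054230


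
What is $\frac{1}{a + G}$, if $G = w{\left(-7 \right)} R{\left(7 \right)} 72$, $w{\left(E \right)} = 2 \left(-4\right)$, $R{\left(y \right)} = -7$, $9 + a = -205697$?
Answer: $- \frac{1}{201674} \approx -4.9585 \cdot 10^{-6}$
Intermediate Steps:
$a = -205706$ ($a = -9 - 205697 = -205706$)
$w{\left(E \right)} = -8$
$G = 4032$ ($G = \left(-8\right) \left(-7\right) 72 = 56 \cdot 72 = 4032$)
$\frac{1}{a + G} = \frac{1}{-205706 + 4032} = \frac{1}{-201674} = - \frac{1}{201674}$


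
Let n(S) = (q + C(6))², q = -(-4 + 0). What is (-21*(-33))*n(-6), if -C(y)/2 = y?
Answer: 44352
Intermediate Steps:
C(y) = -2*y
q = 4 (q = -1*(-4) = 4)
n(S) = 64 (n(S) = (4 - 2*6)² = (4 - 12)² = (-8)² = 64)
(-21*(-33))*n(-6) = -21*(-33)*64 = 693*64 = 44352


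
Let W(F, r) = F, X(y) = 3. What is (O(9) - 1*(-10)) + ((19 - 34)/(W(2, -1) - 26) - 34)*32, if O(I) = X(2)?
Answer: -1055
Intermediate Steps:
O(I) = 3
(O(9) - 1*(-10)) + ((19 - 34)/(W(2, -1) - 26) - 34)*32 = (3 - 1*(-10)) + ((19 - 34)/(2 - 26) - 34)*32 = (3 + 10) + (-15/(-24) - 34)*32 = 13 + (-15*(-1/24) - 34)*32 = 13 + (5/8 - 34)*32 = 13 - 267/8*32 = 13 - 1068 = -1055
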